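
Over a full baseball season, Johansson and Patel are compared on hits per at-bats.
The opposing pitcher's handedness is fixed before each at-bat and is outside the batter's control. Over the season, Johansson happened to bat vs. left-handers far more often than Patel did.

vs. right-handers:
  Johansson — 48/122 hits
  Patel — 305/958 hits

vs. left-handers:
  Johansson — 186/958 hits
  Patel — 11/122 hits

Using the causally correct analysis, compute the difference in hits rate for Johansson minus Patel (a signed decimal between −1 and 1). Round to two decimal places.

The imbalance in pitcher handedness arose from how at-bats were allocated, not from anything the player did; and pitcher handedness independently affects the outcome. The pooled gap is confounded — condition on pitcher handedness.
Adjusting over the population distribution of pitcher handedness: 0.500·(0.393−0.318) + 0.500·(0.194−0.090) = +0.090.

+0.09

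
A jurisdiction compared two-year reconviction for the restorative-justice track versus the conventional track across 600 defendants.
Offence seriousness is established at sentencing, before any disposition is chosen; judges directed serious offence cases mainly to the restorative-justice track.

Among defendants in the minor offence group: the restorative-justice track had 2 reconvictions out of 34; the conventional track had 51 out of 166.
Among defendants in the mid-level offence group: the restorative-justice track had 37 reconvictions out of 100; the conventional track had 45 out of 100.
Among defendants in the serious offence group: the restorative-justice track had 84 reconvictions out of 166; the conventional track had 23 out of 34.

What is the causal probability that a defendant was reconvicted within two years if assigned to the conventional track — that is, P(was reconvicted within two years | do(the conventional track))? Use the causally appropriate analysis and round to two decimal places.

the restorative-justice track is lower inside every offence seriousness stratum but the conventional track is lower in aggregate. Whether to stratify depends on how offence seriousness relates to the disposition.
Offence seriousness differs across dispositions for reasons unrelated to any effect of the disposition itself, and it separately predicts the outcome — a classic confounder. We must compare within offence seriousness levels.
Standardising the conventional track to the population offence seriousness mix: 0.333·51/166 + 0.333·45/100 + 0.333·23/34 = 0.478.

0.48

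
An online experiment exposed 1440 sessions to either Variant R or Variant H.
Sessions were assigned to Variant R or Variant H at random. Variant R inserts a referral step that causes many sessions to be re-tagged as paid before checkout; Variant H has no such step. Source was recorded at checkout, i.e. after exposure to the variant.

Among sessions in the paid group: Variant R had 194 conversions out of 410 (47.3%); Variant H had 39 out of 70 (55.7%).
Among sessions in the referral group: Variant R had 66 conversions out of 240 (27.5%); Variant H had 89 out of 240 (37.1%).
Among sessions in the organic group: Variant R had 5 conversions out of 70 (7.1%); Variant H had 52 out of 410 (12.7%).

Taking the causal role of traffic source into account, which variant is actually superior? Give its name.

Stratifying would compare variants among sessions the variants themselves sorted into traffic source groups — a form of selection on an intermediate. The unconditioned pooled rates give the total causal effect.
Pooled: Variant R 36.8% vs Variant H 25.0%; Variant R is higher overall.

Variant R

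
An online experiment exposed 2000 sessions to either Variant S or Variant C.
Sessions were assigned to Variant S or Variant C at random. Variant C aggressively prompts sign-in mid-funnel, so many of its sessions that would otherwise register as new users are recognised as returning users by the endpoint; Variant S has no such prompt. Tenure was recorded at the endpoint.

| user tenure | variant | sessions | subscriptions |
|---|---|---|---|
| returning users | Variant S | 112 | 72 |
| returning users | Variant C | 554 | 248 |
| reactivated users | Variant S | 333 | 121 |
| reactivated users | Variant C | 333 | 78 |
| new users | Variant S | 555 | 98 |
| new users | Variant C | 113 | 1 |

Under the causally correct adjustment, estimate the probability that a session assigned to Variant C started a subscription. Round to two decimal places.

0.33

Within every user tenure level Variant S has the higher rate, yet pooled Variant C does — Simpson's reversal.
User tenure here is a post-treatment variable shaped by the variant; conditioning on it would introduce bias rather than remove it. The overall comparison is the causal one.
So P(outcome | do(Variant C)) is just the pooled rate for Variant C: 327/1000 = 0.327.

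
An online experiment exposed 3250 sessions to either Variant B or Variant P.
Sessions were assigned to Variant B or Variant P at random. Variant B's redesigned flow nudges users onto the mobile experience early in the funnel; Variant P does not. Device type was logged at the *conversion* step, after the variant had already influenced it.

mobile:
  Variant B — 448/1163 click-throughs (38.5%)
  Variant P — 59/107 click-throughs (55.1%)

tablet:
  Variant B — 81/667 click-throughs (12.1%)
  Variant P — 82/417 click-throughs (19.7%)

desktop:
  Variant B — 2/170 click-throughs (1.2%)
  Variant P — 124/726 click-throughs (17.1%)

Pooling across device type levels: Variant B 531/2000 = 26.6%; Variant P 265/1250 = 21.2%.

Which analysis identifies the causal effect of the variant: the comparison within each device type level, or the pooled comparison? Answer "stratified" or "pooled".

Within every device type level Variant P has the higher rate, yet pooled Variant B does — Simpson's reversal.
Device type here is a post-treatment variable shaped by the variant; conditioning on it would introduce bias rather than remove it. The overall comparison is the causal one.
Pooled: Variant B 26.6% vs Variant P 21.2%; Variant B is higher overall.

pooled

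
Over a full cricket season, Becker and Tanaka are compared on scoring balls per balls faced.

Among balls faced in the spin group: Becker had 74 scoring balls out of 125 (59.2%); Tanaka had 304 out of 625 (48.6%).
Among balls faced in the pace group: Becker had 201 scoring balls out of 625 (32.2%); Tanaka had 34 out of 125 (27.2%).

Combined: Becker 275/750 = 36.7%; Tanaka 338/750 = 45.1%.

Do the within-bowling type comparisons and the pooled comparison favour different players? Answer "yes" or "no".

yes

Within each bowling type level (spin 59.2% vs 48.6%; pace 32.2% vs 27.2%), Becker has the higher rate every time. Pooled: 36.7% vs 45.1% — Tanaka has the higher rate overall. The two comparisons disagree.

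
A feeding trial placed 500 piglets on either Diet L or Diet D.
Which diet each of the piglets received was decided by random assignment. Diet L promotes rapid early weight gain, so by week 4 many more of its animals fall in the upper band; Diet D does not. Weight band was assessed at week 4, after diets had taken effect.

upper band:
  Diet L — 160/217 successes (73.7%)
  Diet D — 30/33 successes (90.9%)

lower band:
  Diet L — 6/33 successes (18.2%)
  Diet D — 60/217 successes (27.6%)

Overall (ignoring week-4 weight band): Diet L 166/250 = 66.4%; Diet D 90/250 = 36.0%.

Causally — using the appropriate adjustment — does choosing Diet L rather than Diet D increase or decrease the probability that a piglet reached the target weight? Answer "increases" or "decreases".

The distribution of week-4 weight band is itself part of what the diet does — it is an intermediate outcome. Holding it fixed would remove that part of the effect; the total effect is the pooled difference.
Pooled: Diet L 66.4% vs Diet D 36.0%; Diet L is higher overall.

increases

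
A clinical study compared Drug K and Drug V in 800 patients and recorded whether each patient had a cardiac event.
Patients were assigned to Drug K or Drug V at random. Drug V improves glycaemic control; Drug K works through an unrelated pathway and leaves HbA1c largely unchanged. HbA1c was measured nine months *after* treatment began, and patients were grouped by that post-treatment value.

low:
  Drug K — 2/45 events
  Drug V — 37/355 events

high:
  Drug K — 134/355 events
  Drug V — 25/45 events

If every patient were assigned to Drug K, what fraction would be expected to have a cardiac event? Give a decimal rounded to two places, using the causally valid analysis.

HbA1c lies on the pathway drug → HbA1c → outcome, so adjusting for it blocks the indirect effect. For the total causal effect of drug, use the unadjusted pooled rates.
So P(outcome | do(Drug K)) is just the pooled rate for Drug K: 136/400 = 0.340.

0.34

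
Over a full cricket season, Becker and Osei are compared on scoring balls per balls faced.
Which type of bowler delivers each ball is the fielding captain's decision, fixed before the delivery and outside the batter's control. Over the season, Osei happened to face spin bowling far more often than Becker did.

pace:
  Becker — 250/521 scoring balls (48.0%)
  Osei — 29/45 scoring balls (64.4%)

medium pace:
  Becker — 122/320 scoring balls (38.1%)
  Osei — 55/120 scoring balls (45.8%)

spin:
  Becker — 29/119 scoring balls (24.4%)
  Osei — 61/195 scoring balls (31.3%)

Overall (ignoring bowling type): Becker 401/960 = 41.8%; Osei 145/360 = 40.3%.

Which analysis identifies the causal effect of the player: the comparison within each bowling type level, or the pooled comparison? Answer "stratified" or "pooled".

stratified

The imbalance in bowling type arose from how balls faced were allocated, not from anything the player did; and bowling type independently affects the outcome. The pooled gap is confounded — condition on bowling type.
Within each level — pace: 48.0% vs 64.4%; medium pace: 38.1% vs 45.8%; spin: 24.4% vs 31.3% — Osei is higher every time.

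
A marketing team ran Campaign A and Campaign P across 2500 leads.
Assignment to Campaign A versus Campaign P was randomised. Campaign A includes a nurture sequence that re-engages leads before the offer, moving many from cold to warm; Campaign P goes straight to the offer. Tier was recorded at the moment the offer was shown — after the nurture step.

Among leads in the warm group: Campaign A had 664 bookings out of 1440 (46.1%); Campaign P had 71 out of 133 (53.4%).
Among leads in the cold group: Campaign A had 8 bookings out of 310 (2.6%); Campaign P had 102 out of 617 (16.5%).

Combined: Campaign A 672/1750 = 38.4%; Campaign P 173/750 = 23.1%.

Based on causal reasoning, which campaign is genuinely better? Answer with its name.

Campaign A

The engagement tier-specific comparison favours Campaign P throughout, but the pooled figures favour Campaign A. The question is whether to condition on engagement tier.
Engagement tier here is a post-treatment variable shaped by the campaign; conditioning on it would introduce bias rather than remove it. The overall comparison is the causal one.
Pooled: Campaign A 38.4% vs Campaign P 23.1%; Campaign A is higher overall.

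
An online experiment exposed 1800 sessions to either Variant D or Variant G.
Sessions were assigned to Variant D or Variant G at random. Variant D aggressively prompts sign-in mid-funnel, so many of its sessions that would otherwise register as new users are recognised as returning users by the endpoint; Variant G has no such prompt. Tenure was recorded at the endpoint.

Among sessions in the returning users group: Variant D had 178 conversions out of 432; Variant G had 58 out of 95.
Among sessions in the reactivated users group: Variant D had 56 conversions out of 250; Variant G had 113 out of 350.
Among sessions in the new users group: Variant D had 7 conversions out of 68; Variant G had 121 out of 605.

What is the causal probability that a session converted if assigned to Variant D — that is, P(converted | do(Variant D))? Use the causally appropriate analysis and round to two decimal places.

0.32

User tenure here is a post-treatment variable shaped by the variant; conditioning on it would introduce bias rather than remove it. The overall comparison is the causal one.
So P(outcome | do(Variant D)) is just the pooled rate for Variant D: 241/750 = 0.321.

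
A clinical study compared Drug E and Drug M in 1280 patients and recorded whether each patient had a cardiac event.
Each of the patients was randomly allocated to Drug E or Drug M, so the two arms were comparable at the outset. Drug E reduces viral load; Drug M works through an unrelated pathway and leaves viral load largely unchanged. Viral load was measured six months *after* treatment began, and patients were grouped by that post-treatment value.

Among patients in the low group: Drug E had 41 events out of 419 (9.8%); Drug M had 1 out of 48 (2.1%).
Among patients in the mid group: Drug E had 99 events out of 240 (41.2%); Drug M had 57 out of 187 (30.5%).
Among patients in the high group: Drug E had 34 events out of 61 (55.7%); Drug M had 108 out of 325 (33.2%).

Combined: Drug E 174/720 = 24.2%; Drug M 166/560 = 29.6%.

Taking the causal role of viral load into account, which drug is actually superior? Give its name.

Viral load is downstream of the drug. One should not condition on a consequence of treatment, so the overall rates are the right comparison.
Pooled: Drug E 24.2% vs Drug M 29.6%; Drug E is lower overall.

Drug E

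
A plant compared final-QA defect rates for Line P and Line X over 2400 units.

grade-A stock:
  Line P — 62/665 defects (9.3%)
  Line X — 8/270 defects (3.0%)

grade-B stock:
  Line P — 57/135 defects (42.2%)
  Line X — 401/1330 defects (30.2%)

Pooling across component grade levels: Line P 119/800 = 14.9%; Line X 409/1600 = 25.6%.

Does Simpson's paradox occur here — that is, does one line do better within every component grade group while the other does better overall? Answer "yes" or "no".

yes

Within each component grade level (grade-A stock 9.3% vs 3.0%; grade-B stock 42.2% vs 30.2%), Line X has the lower rate every time. Pooled: 14.9% vs 25.6% — Line P has the lower rate overall. The two comparisons disagree.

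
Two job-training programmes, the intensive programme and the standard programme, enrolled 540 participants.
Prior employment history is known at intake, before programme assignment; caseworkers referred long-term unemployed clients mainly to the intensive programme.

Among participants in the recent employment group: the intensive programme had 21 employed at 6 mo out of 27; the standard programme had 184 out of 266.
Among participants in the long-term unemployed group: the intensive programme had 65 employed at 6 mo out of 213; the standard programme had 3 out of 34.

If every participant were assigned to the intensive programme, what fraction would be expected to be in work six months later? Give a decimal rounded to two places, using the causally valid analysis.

Since prior employment history is a pre-existing factor (not a product of the programme) and it affects the outcome on its own, it is a confounder. The stratified rates, not the pooled rate, identify the causal effect.
Standardising the intensive programme to the population prior employment history mix: 0.543·21/27 + 0.457·65/213 = 0.562.

0.56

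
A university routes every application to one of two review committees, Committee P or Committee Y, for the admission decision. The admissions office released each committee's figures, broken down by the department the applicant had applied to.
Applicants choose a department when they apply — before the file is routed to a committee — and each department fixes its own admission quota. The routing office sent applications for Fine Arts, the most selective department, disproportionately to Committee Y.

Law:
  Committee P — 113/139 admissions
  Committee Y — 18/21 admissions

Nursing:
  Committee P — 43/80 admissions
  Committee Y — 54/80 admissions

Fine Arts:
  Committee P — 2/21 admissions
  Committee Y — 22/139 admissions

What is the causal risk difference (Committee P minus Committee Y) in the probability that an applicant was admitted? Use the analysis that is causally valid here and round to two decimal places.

The imbalance in department arose from how applicants were allocated, not from anything the review committee did; and department independently affects the outcome. The pooled gap is confounded — condition on department.
Adjusting over the population distribution of department: 0.333·(0.813−0.857) + 0.333·(0.537−0.675) + 0.333·(0.095−0.158) = -0.082.

-0.08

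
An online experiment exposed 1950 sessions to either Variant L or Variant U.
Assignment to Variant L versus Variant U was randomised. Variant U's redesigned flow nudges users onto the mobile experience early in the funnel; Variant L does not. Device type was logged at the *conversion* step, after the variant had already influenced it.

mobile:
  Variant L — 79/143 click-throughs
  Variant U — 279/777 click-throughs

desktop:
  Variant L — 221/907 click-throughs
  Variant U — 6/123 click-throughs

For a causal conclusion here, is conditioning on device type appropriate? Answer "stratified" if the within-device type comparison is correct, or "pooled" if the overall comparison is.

Variant L is higher inside every device type stratum but Variant U is higher in aggregate. Whether to stratify depends on how device type relates to the variant.
Because the variant influences device type, device type is a post-treatment mediator, not a confounder. Stratifying on it would bias the estimate; the causal effect is the crude pooled difference.
Pooled: Variant L 28.6% vs Variant U 31.7%; Variant U is higher overall.

pooled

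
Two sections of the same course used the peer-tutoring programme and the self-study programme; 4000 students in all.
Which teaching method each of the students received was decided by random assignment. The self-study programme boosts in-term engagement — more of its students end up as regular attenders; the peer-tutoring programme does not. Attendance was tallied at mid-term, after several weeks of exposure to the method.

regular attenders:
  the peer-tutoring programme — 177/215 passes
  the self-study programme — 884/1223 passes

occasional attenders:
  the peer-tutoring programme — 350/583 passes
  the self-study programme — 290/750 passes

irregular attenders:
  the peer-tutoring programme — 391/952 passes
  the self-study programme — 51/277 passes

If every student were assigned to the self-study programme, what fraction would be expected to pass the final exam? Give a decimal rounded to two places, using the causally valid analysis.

0.54

Within every mid-term attendance level the peer-tutoring programme has the higher rate, yet pooled the self-study programme does — Simpson's reversal.
Mid-term attendance is downstream of the teaching method. One should not condition on a consequence of treatment, so the overall rates are the right comparison.
So P(outcome | do(the self-study programme)) is just the pooled rate for the self-study programme: 1225/2250 = 0.544.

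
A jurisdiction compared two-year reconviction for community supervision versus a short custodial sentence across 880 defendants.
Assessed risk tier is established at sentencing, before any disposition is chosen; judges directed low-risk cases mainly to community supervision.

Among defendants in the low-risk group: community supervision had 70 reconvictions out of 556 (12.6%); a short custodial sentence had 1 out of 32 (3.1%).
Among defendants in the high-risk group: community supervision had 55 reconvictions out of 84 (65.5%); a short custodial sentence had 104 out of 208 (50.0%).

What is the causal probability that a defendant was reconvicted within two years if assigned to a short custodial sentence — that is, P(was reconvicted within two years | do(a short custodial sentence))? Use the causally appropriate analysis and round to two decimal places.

Since assessed risk tier is a pre-existing factor (not a product of the disposition) and it affects the outcome on its own, it is a confounder. The stratified rates, not the pooled rate, identify the causal effect.
Standardising a short custodial sentence to the population assessed risk tier mix: 0.668·1/32 + 0.332·104/208 = 0.187.

0.19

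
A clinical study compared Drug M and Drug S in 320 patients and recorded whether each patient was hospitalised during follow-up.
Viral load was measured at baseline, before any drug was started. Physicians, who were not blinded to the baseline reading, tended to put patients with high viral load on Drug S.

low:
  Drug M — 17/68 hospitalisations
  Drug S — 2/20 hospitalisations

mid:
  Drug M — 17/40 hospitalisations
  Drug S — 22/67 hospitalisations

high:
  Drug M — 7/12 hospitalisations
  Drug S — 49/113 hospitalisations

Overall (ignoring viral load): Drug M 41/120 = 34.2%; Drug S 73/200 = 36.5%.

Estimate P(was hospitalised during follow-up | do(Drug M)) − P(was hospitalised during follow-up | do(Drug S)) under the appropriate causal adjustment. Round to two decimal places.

+0.13

Here viral load is a common cause — it drives both which drug a case falls under and the outcome. The crude comparison mixes populations; the stratum-specific rates are the causally relevant ones.
Adjusting over the population distribution of viral load: 0.275·(0.250−0.100) + 0.334·(0.425−0.328) + 0.391·(0.583−0.434) = +0.132.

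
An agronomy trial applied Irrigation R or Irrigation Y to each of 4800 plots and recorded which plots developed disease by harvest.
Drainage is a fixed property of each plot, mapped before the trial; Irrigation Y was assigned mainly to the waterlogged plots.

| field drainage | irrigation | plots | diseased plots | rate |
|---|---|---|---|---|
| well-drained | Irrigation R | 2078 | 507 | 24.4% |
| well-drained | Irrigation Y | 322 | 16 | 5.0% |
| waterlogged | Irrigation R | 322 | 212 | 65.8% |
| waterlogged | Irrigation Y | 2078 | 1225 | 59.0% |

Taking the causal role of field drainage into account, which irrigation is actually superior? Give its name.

Irrigation Y

Field drainage is set before the irrigation has any effect — it is not caused by the irrigation — and it independently drives the outcome. That makes it a confounder, so the causal comparison is within field drainage levels.
Within each level — well-drained: 24.4% vs 5.0%; waterlogged: 65.8% vs 59.0% — Irrigation Y is lower every time.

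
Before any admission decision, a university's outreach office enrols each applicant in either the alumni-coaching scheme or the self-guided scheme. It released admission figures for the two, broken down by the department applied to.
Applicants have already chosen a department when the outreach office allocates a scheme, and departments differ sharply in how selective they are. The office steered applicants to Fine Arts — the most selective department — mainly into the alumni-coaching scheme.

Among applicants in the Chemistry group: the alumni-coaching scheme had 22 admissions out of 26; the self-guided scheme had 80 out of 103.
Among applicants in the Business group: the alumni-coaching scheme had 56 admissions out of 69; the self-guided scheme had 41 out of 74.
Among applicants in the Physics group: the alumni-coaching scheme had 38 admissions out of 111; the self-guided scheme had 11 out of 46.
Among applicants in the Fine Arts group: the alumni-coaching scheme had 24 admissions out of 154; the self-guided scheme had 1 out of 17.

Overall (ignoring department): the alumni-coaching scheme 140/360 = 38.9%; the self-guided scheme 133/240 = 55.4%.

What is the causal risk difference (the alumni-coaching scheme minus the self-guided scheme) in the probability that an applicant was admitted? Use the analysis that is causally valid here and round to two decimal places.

+0.13

the alumni-coaching scheme is higher inside every department stratum but the self-guided scheme is higher in aggregate. Whether to stratify depends on how department relates to the outreach scheme.
Nothing the outreach scheme does changes department; the imbalance is an allocation artefact. With department also predicting the outcome, the pooled figure is confounded, and the within-stratum comparison is the causal one.
Adjusting over the population distribution of department: 0.215·(0.846−0.777) + 0.238·(0.812−0.554) + 0.262·(0.342−0.239) + 0.285·(0.156−0.059) = +0.131.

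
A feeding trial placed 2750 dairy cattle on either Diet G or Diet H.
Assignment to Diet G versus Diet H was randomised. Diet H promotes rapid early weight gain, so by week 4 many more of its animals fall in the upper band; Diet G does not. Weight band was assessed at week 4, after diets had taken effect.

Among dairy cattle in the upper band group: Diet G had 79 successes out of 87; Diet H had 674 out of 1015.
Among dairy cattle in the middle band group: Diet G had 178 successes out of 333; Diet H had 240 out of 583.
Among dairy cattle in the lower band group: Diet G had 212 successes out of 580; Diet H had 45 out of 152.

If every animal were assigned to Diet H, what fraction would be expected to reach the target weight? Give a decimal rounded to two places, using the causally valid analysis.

0.55

The week-4 weight band-specific comparison favours Diet G throughout, but the pooled figures favour Diet H. The question is whether to condition on week-4 weight band.
The distribution of week-4 weight band is itself part of what the diet does — it is an intermediate outcome. Holding it fixed would remove that part of the effect; the total effect is the pooled difference.
So P(outcome | do(Diet H)) is just the pooled rate for Diet H: 959/1750 = 0.548.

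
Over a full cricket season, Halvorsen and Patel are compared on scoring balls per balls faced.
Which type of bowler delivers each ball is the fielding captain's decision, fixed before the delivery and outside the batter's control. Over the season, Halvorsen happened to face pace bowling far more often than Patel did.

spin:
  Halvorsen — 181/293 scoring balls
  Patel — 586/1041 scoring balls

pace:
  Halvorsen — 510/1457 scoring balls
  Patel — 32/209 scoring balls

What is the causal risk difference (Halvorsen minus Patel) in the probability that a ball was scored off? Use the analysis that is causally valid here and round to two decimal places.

+0.13

Halvorsen is higher inside every bowling type stratum but Patel is higher in aggregate. Whether to stratify depends on how bowling type relates to the player.
Since bowling type is a pre-existing factor (not a product of the player) and it affects the outcome on its own, it is a confounder. The stratified rates, not the pooled rate, identify the causal effect.
Adjusting over the population distribution of bowling type: 0.445·(0.618−0.563) + 0.555·(0.350−0.153) = +0.134.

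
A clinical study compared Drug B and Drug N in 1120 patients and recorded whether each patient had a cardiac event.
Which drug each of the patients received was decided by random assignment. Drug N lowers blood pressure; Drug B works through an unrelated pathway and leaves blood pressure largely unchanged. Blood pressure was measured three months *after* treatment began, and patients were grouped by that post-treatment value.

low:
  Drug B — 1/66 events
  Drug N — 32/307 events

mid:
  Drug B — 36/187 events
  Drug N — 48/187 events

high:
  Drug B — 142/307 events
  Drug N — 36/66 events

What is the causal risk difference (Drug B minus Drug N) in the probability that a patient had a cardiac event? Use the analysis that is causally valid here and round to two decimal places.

Because the drug influences blood pressure, blood pressure is a post-treatment mediator, not a confounder. Stratifying on it would bias the estimate; the causal effect is the crude pooled difference.
The causal difference is the pooled difference: 0.320 − 0.207 = +0.113.

+0.11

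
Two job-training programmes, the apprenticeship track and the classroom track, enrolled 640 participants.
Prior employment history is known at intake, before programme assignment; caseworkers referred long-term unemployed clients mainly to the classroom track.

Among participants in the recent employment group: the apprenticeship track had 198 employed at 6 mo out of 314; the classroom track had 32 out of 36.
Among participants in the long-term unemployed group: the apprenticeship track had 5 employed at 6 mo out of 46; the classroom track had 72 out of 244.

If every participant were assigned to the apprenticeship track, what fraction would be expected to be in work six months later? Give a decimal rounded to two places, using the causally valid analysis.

Here prior employment history is a common cause — it drives both which programme a case falls under and the outcome. The crude comparison mixes populations; the stratum-specific rates are the causally relevant ones.
Standardising the apprenticeship track to the population prior employment history mix: 0.547·198/314 + 0.453·5/46 = 0.394.

0.39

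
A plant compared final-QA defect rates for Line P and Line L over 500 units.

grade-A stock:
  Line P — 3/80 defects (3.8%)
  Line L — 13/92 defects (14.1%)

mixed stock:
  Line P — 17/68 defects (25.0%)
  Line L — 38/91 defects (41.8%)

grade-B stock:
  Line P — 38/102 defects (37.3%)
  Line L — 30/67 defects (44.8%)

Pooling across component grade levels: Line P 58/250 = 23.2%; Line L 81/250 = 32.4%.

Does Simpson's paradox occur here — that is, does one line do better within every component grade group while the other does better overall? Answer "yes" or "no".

Within each component grade level (grade-A stock 3.8% vs 14.1%; mixed stock 25.0% vs 41.8%; grade-B stock 37.3% vs 44.8%), Line P has the lower rate every time. Pooled: 23.2% vs 32.4% — Line P has the lower rate overall. They agree.

no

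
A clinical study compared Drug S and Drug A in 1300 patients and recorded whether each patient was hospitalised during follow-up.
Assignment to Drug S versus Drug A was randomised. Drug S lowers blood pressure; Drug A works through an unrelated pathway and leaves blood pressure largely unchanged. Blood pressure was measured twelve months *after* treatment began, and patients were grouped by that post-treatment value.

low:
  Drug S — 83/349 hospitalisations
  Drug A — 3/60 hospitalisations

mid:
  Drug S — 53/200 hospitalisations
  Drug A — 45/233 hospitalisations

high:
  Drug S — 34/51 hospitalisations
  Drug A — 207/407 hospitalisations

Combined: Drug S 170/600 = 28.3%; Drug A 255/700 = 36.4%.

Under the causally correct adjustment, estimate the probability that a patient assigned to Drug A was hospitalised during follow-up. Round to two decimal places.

0.36

Stratifying would compare drugs among patients the drugs themselves sorted into blood pressure groups — a form of selection on an intermediate. The unconditioned pooled rates give the total causal effect.
So P(outcome | do(Drug A)) is just the pooled rate for Drug A: 255/700 = 0.364.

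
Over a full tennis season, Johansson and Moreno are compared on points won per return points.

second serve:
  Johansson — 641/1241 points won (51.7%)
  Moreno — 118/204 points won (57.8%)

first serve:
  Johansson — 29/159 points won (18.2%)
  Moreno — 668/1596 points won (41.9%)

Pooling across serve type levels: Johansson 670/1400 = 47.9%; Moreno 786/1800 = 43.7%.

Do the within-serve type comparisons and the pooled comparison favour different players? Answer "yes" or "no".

Within each serve type level (second serve 51.7% vs 57.8%; first serve 18.2% vs 41.9%), Moreno has the higher rate every time. Pooled: 47.9% vs 43.7% — Johansson has the higher rate overall. The two comparisons disagree.

yes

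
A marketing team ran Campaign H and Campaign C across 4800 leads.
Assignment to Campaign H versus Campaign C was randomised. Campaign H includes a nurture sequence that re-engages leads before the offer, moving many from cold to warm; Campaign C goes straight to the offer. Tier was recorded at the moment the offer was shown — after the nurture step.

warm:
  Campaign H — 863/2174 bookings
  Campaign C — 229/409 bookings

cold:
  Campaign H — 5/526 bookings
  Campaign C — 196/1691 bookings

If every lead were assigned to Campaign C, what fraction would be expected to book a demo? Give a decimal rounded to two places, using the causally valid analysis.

0.20

Engagement tier lies on the pathway campaign → engagement tier → outcome, so adjusting for it blocks the indirect effect. For the total causal effect of campaign, use the unadjusted pooled rates.
So P(outcome | do(Campaign C)) is just the pooled rate for Campaign C: 425/2100 = 0.202.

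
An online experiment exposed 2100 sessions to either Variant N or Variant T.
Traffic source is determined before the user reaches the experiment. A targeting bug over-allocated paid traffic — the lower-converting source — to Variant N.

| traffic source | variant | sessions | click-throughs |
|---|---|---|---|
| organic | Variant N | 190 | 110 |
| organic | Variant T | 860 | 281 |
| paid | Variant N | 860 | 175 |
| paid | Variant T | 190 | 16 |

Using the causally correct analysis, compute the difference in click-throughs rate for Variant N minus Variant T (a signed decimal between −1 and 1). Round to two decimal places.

+0.19

Since traffic source is a pre-existing factor (not a product of the variant) and it affects the outcome on its own, it is a confounder. The stratified rates, not the pooled rate, identify the causal effect.
Adjusting over the population distribution of traffic source: 0.500·(0.579−0.327) + 0.500·(0.203−0.084) = +0.186.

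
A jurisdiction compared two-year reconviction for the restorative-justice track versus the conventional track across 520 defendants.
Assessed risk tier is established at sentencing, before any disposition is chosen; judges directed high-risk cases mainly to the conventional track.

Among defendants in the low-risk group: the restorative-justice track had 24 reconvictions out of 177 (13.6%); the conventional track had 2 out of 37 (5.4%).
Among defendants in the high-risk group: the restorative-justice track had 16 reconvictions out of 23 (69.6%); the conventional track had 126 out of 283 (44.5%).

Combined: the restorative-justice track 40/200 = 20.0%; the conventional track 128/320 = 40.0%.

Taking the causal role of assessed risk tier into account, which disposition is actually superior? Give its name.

The imbalance in assessed risk tier arose from how defendants were allocated, not from anything the disposition did; and assessed risk tier independently affects the outcome. The pooled gap is confounded — condition on assessed risk tier.
Within each level — low-risk: 13.6% vs 5.4%; high-risk: 69.6% vs 44.5% — the conventional track is lower every time.

the conventional track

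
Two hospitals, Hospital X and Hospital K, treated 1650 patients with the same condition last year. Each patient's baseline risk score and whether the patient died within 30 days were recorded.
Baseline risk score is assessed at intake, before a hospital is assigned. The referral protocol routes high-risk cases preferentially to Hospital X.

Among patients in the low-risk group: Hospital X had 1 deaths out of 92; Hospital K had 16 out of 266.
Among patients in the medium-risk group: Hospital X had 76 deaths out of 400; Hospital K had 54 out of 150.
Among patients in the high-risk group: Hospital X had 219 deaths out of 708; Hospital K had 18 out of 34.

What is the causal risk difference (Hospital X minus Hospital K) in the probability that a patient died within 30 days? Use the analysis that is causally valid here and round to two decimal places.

The baseline risk score-specific comparison favours Hospital X throughout, but the pooled figures favour Hospital K. The question is whether to condition on baseline risk score.
Since baseline risk score is a pre-existing factor (not a product of the hospital) and it affects the outcome on its own, it is a confounder. The stratified rates, not the pooled rate, identify the causal effect.
Adjusting over the population distribution of baseline risk score: 0.217·(0.011−0.060) + 0.333·(0.190−0.360) + 0.450·(0.309−0.529) = -0.166.

-0.17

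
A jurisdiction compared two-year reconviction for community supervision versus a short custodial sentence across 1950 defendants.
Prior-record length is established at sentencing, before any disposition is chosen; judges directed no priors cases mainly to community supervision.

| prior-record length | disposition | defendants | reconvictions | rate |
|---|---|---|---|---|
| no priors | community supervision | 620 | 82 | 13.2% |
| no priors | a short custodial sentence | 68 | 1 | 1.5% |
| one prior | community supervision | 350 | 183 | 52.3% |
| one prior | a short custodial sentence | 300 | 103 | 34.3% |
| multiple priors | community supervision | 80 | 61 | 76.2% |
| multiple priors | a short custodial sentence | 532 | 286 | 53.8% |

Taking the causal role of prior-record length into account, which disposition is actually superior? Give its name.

a short custodial sentence

Here prior-record length is a common cause — it drives both which disposition a case falls under and the outcome. The crude comparison mixes populations; the stratum-specific rates are the causally relevant ones.
Within each level — no priors: 13.2% vs 1.5%; one prior: 52.3% vs 34.3%; multiple priors: 76.2% vs 53.8% — a short custodial sentence is lower every time.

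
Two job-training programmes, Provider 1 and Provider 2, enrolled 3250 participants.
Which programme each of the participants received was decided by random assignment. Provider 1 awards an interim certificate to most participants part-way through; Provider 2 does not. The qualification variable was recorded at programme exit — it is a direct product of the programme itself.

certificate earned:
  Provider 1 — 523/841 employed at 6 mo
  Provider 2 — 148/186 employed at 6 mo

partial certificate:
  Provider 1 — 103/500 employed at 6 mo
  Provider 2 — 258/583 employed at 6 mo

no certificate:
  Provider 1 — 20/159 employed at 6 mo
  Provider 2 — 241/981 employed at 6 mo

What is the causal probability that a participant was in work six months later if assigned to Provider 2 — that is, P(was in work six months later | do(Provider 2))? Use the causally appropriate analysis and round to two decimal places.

0.37

The stratified and pooled comparisons disagree (Provider 2 wins within each qualification attained during the programme; Provider 1 wins overall), so the answer turns on the causal role of qualification attained during the programme.
Qualification attained during the programme is downstream of the programme. One should not condition on a consequence of treatment, so the overall rates are the right comparison.
So P(outcome | do(Provider 2)) is just the pooled rate for Provider 2: 647/1750 = 0.370.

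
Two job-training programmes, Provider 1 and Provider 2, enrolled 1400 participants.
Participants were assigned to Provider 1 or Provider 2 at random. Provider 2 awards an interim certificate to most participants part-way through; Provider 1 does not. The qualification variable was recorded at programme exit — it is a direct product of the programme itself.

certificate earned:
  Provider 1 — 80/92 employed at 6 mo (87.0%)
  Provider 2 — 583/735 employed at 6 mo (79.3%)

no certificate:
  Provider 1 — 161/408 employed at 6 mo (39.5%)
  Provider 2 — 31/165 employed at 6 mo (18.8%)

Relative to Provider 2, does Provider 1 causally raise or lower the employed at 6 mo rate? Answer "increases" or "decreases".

Provider 1 is higher inside every qualification attained during the programme stratum but Provider 2 is higher in aggregate. Whether to stratify depends on how qualification attained during the programme relates to the programme.
Qualification attained during the programme is recorded after the programme and is itself shifted by it — it sits on the causal path from programme to outcome. Conditioning on a mediator would strip out part of the effect we want; the pooled comparison gives the total causal effect.
Pooled: Provider 1 48.2% vs Provider 2 68.2%; Provider 2 is higher overall.

decreases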